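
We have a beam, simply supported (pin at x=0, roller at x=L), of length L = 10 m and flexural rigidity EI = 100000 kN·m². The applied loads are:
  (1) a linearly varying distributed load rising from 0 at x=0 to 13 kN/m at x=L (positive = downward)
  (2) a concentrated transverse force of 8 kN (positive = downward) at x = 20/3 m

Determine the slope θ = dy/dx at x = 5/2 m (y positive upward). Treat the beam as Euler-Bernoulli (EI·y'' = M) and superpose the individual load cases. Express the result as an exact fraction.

Load 1 — triangular load w₀=13 kN/m (0→w₀ over full span):
  θ_1 = -w₀(7L⁴-30L²x²+15x⁴)/(360LEI) = -13·(7·10⁴-30·10²·(5/2)²+15·(5/2)⁴)/(360·10·100000) = -17251/9216000 rad
Load 2 — point force P=8 kN at a=20/3 m (b=L-a=10/3):
  θ_2 = -Pb(L²-b²-3x²)/(6LEI)  [x≤a] = -8·(10/3)·(10²-(10/3)²-3·(5/2)²)/(6·10·100000) = -101/324000 rad
Superposition: θ = Σ θ_i = -36223/16588800 rad ≈ -0.002184 rad

θ(5/2) = -36223/16588800 rad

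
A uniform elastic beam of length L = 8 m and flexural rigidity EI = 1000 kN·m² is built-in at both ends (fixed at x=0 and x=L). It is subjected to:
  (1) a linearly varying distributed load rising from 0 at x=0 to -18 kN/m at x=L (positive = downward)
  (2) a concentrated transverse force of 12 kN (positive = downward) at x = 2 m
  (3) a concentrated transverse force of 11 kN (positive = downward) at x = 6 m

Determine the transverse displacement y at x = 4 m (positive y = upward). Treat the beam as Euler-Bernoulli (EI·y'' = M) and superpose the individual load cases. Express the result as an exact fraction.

y(4) = 49/750 m

Load 1 — triangular load w₀=-18 kN/m (0→w₀ over full span):
  y_1 = -w₀x²(L-x)²(x+2L)/(120LEI) = -(-18)·4²·(8-4)²·(4+2·8)/(120·8·1000) = 12/125 m
Load 2 — point force P=12 kN at a=2 m (b=L-a=6):
  y_2 = -Pa²(L-x)²(3bL-(3b+a)(L-x))/(6L³EI)  [x>a] = -12·2²·(8-4)²·(3·6·8-(3·6+2)·(8-4))/(6·8³·1000) = -2/125 m
Load 3 — point force P=11 kN at a=6 m (b=L-a=2):
  y_3 = -Pb²x²(3aL-(3a+b)x)/(6L³EI)  [x≤a] = -11·2²·4²·(3·6·8-(3·6+2)·4)/(6·8³·1000) = -11/750 m
Superposition: y = Σ y_i = 49/750 m ≈ 0.065333 m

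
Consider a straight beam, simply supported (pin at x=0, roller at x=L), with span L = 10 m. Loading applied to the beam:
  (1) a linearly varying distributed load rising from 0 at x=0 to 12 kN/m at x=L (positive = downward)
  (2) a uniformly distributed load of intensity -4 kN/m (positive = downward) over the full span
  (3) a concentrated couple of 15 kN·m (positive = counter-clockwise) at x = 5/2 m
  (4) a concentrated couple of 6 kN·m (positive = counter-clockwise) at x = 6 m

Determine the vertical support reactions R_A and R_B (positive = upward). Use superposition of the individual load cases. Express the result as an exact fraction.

R_A = 21/10 kN, R_B = 179/10 kN

Load 1 — triangular load w₀=12 kN/m (0→w₀ over full span):
  R_A = w₀L/6 = 12·10/6 = 20 kN
  R_B = w₀L/3 = 12·10/3 = 40 kN
Load 2 — uniform load w=-4 kN/m over full span:
  R_A = wL/2 = (-4)·10/2 = -20 kN
  R_B = wL/2 = (-4)·10/2 = -20 kN
Load 3 — applied couple M₀=15 kN·m at a=5/2 m (b=L-a=15/2):
  R_A = M₀/L = 15/10 = 3/2 kN
  R_B = -M₀/L = -15/10 = -3/2 kN
Load 4 — applied couple M₀=6 kN·m at a=6 m (b=L-a=4):
  R_A = M₀/L = 6/10 = 3/5 kN
  R_B = -M₀/L = -6/10 = -3/5 kN
Superposition: R_A = 21/10 kN, R_B = 179/10 kN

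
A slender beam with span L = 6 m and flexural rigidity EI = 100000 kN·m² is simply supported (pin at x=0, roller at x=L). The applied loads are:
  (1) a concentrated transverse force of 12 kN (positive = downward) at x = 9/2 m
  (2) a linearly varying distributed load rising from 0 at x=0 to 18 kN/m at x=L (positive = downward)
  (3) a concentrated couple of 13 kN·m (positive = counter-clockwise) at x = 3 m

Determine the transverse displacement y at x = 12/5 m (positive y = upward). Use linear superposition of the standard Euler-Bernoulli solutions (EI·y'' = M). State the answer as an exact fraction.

Load 1 — point force P=12 kN at a=9/2 m (b=L-a=3/2):
  y_1 = -Pbx(L²-b²-x²)/(6LEI)  [x≤a] = -12·(3/2)·(12/5)·(6²-(3/2)²-(12/5)²)/(6·6·100000) = -8397/25000000 m
Load 2 — triangular load w₀=18 kN/m (0→w₀ over full span):
  y_2 = -w₀x(7L⁴-10L²x²+3x⁴)/(360LEI) = -18·(12/5)·(7·6⁴-10·6²·(12/5)²+3·(12/5)⁴)/(360·6·100000) = -277263/195312500 m
Load 3 — applied couple M₀=13 kN·m at a=3 m (b=L-a=3):
  y_3 = (M₀x³/(6L)+C₁x)/EI  [x≤a] with C₁=M₀(3b²-L²)/(6L)=-13/4 = (13·(12/5)³/(6·6)+(-13/4)·(12/5))/100000 = -351/12500000 m
Superposition: y = Σ y_i = -5573583/3125000000 m ≈ -0.001784 m

y(12/5) = -5573583/3125000000 m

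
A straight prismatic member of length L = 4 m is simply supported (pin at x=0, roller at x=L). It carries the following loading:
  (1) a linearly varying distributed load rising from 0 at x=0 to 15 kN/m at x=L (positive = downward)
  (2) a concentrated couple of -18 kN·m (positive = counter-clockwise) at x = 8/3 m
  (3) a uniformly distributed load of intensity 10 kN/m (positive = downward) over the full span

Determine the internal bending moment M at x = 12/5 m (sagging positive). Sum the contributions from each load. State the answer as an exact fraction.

Load 1 — triangular load w₀=15 kN/m (0→w₀ over full span):
  M_1 = w₀Lx/6 - w₀x³/(6L) = 15·4·(12/5)/6 - 15·(12/5)³/(6·4) = 384/25 kN·m
Load 2 — applied couple M₀=-18 kN·m at a=8/3 m (b=L-a=4/3):
  M_2 = M₀x/L  [x≤a] = (-18)·(12/5)/4 = -54/5 kN·m
Load 3 — uniform load w=10 kN/m over full span:
  M_3 = wx(L-x)/2 = 10·(12/5)·(4-(12/5))/2 = 96/5 kN·m
Superposition: M = Σ M_i = 594/25 kN·m ≈ 23.760000 kN·m

M(12/5) = 594/25 kN·m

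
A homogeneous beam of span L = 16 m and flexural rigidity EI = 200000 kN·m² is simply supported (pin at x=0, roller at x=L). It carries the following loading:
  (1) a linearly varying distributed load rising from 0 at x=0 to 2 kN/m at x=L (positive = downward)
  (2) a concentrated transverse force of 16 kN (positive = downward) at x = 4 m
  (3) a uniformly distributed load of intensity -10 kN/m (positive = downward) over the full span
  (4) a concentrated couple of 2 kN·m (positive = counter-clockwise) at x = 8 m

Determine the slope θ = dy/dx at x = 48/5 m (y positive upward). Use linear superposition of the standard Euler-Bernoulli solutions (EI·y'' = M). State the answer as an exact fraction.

Load 1 — triangular load w₀=2 kN/m (0→w₀ over full span):
  θ_1 = -w₀(7L⁴-30L²x²+15x⁴)/(360LEI) = -2·(7·16⁴-30·16²·(48/5)²+15·(48/5)⁴)/(360·16·200000) = 3712/17578125 rad
Load 2 — point force P=16 kN at a=4 m (b=L-a=12):
  θ_2 = -Pa(2L²-6Lx+3x²+a²)/(6LEI)  [x>a] = -16·4·(2·16²-6·16·(48/5)+3·(48/5)²+4²)/(6·16·200000) = 61/156250 rad
Load 3 — uniform load w=-10 kN/m over full span:
  θ_3 = -w(L³-6Lx²+4x³)/(24EI) = -(-10)·(16³-6·16·(48/5)²+4·(48/5)³)/(24·200000) = -592/234375 rad
Load 4 — applied couple M₀=2 kN·m at a=8 m (b=L-a=8):
  θ_4 = (M₀x²/(2L)-M₀(x-a)+C₁)/EI  [x>a] with C₁=M₀(3b²-L²)/(6L)=-4/3 = (2·(48/5)²/(2·16)-2·((48/5)-8)+(-4/3))/200000 = 23/3750000 rad
Superposition: θ = Σ θ_i = -539483/281250000 rad ≈ -0.001918 rad

θ(48/5) = -539483/281250000 rad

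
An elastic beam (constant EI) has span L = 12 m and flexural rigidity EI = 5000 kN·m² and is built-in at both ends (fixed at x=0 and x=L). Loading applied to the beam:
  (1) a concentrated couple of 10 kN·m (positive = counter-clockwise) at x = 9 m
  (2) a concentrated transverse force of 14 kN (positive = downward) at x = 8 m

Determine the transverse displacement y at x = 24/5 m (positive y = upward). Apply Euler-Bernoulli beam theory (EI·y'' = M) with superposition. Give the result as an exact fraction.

y(24/5) = -8923/468750 m

Load 1 — applied couple M₀=10 kN·m at a=9 m (b=L-a=3):
  y_1 = (R_Ax³/6 - M_Ax²/2)/EI  [x≤a] with R_A=15/16, M_A=25/8 = ((15/16)·(24/5)³/6 - (25/8)·(24/5)²/2)/5000 = -117/31250 m
Load 2 — point force P=14 kN at a=8 m (b=L-a=4):
  y_2 = -Pb²x²(3aL-(3a+b)x)/(6L³EI)  [x≤a] = -14·4²·(24/5)²·(3·8·12-(3·8+4)·(24/5))/(6·12³·5000) = -3584/234375 m
Superposition: y = Σ y_i = -8923/468750 m ≈ -0.019036 m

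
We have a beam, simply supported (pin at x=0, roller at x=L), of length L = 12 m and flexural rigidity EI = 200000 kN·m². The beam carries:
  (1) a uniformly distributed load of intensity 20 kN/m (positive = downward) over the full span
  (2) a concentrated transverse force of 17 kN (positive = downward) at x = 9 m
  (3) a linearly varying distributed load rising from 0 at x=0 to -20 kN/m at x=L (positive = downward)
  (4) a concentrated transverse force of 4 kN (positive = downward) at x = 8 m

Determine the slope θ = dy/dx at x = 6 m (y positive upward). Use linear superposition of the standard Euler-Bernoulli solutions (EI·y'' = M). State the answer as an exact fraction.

Load 1 — uniform load w=20 kN/m over full span:
  θ_1 = -w(L³-6Lx²+4x³)/(24EI) = -20·(12³-6·12·6²+4·6³)/(24·200000) = 0 rad
Load 2 — point force P=17 kN at a=9 m (b=L-a=3):
  θ_2 = -Pb(L²-b²-3x²)/(6LEI)  [x≤a] = -17·3·(12²-3²-3·6²)/(6·12·200000) = -153/1600000 rad
Load 3 — triangular load w₀=-20 kN/m (0→w₀ over full span):
  θ_3 = -w₀(7L⁴-30L²x²+15x⁴)/(360LEI) = -(-20)·(7·12⁴-30·12²·6²+15·6⁴)/(360·12·200000) = 21/100000 rad
Load 4 — point force P=4 kN at a=8 m (b=L-a=4):
  θ_4 = -Pb(L²-b²-3x²)/(6LEI)  [x≤a] = -4·4·(12²-4²-3·6²)/(6·12·200000) = -1/45000 rad
Superposition: θ = Σ θ_i = 1327/14400000 rad ≈ 0.000092 rad

θ(6) = 1327/14400000 rad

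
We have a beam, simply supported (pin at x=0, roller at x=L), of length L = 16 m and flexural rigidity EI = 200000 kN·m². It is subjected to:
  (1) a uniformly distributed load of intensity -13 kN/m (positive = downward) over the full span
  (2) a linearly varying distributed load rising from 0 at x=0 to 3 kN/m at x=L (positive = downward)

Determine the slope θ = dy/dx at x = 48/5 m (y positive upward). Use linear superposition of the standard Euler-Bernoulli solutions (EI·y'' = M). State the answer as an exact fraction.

Load 1 — uniform load w=-13 kN/m over full span:
  θ_1 = -w(L³-6Lx²+4x³)/(24EI) = -(-13)·(16³-6·16·(48/5)²+4·(48/5)³)/(24·200000) = -3848/1171875 rad
Load 2 — triangular load w₀=3 kN/m (0→w₀ over full span):
  θ_2 = -w₀(7L⁴-30L²x²+15x⁴)/(360LEI) = -3·(7·16⁴-30·16²·(48/5)²+15·(48/5)⁴)/(360·16·200000) = 1856/5859375 rad
Superposition: θ = Σ θ_i = -17384/5859375 rad ≈ -0.002967 rad

θ(48/5) = -17384/5859375 rad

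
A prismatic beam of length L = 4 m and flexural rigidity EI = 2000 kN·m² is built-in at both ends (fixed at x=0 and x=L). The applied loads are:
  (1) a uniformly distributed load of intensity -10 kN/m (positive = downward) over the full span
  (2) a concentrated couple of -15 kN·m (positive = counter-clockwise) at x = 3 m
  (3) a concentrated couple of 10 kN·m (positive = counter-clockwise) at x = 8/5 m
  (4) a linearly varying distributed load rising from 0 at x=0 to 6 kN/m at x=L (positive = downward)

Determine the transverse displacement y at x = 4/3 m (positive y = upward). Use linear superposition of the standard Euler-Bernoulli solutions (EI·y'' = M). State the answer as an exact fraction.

Load 1 — uniform load w=-10 kN/m over full span:
  y_1 = -wx²(L-x)²/(24EI) = -(-10)·(4/3)²·(4-(4/3))²/(24·2000) = 16/6075 m
Load 2 — applied couple M₀=-15 kN·m at a=3 m (b=L-a=1):
  y_2 = (R_Ax³/6 - M_Ax²/2)/EI  [x≤a] with R_A=-135/32, M_A=-75/16 = ((-135/32)·(4/3)³/6 - (-75/16)·(4/3)²/2)/2000 = 1/800 m
Load 3 — applied couple M₀=10 kN·m at a=8/5 m (b=L-a=12/5):
  y_3 = (R_Ax³/6 - M_Ax²/2)/EI  [x≤a] with R_A=18/5, M_A=6/5 = ((18/5)·(4/3)³/6 - (6/5)·(4/3)²/2)/2000 = 1/5625 m
Load 4 — triangular load w₀=6 kN/m (0→w₀ over full span):
  y_4 = -w₀x²(L-x)²(x+2L)/(120LEI) = -6·(4/3)²·(4-(4/3))²·((4/3)+2·4)/(120·4·2000) = -112/151875 m
Superposition: y = Σ y_i = 359/108000 m ≈ 0.003324 m

y(4/3) = 359/108000 m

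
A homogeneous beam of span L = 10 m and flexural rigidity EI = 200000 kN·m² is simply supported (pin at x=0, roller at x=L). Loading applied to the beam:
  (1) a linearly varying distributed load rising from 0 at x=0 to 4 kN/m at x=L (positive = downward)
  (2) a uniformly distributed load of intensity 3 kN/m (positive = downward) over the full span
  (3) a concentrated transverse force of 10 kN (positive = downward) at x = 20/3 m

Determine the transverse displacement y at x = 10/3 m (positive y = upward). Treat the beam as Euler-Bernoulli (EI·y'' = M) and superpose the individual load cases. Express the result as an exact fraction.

y(10/3) = -41/11664 m

Load 1 — triangular load w₀=4 kN/m (0→w₀ over full span):
  y_1 = -w₀x(7L⁴-10L²x²+3x⁴)/(360LEI) = -4·(10/3)·(7·10⁴-10·10²·(10/3)²+3·(10/3)⁴)/(360·10·200000) = -4/3645 m
Load 2 — uniform load w=3 kN/m over full span:
  y_2 = -wx(L³-2Lx²+x³)/(24EI) = -3·(10/3)·(10³-2·10·(10/3)²+(10/3)³)/(24·200000) = -11/6480 m
Load 3 — point force P=10 kN at a=20/3 m (b=L-a=10/3):
  y_3 = -Pbx(L²-b²-x²)/(6LEI)  [x≤a] = -10·(10/3)·(10/3)·(10²-(10/3)²-(10/3)²)/(6·10·200000) = -7/9720 m
Superposition: y = Σ y_i = -41/11664 m ≈ -0.003515 m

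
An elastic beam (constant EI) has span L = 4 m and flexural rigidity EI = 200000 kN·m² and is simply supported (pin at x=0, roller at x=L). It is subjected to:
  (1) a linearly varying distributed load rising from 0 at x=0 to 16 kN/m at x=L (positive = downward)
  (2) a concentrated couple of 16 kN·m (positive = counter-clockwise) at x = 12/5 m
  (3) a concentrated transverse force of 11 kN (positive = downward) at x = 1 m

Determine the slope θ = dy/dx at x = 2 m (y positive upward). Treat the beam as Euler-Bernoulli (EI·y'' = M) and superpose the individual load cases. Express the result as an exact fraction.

θ(2) = 4651/360000000 rad

Load 1 — triangular load w₀=16 kN/m (0→w₀ over full span):
  θ_1 = -w₀(7L⁴-30L²x²+15x⁴)/(360LEI) = -16·(7·4⁴-30·4²·2²+15·2⁴)/(360·4·200000) = -7/1125000 rad
Load 2 — applied couple M₀=16 kN·m at a=12/5 m (b=L-a=8/5):
  θ_2 = (M₀x²/(2L)+C₁)/EI  [x≤a] with C₁=M₀(3b²-L²)/(6L)=-416/75 = (16·2²/(2·4)+(-416/75))/200000 = 23/1875000 rad
Load 3 — point force P=11 kN at a=1 m (b=L-a=3):
  θ_3 = -Pa(2L²-6Lx+3x²+a²)/(6LEI)  [x>a] = -11·1·(2·4²-6·4·2+3·2²+1²)/(6·4·200000) = 11/1600000 rad
Superposition: θ = Σ θ_i = 4651/360000000 rad ≈ 0.000013 rad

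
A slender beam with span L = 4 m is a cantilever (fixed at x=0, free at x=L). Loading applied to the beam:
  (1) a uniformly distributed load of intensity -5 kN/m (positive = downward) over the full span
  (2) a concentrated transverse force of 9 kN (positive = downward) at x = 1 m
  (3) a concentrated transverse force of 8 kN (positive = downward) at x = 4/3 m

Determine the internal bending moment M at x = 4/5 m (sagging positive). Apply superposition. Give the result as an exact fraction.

Load 1 — uniform load w=-5 kN/m over full span:
  M_1 = -w(L-x)²/2 = -(-5)·(4-(4/5))²/2 = 128/5 kN·m
Load 2 — point force P=9 kN at a=1 m (b=L-a=3):
  M_2 = -P(a-x)  [x≤a] = -9·(1-(4/5)) = -9/5 kN·m
Load 3 — point force P=8 kN at a=4/3 m (b=L-a=8/3):
  M_3 = -P(a-x)  [x≤a] = -8·((4/3)-(4/5)) = -64/15 kN·m
Superposition: M = Σ M_i = 293/15 kN·m ≈ 19.533333 kN·m

M(4/5) = 293/15 kN·m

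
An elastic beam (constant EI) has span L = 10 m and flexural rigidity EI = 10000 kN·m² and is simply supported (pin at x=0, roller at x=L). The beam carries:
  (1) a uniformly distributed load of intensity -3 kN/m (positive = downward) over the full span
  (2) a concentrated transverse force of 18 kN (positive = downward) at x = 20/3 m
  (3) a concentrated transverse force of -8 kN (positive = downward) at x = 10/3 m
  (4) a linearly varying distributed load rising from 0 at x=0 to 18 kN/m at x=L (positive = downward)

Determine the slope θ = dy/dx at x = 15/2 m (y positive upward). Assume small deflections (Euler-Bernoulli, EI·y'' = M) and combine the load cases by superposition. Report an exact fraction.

θ(15/2) = 88313/4147200 rad

Load 1 — uniform load w=-3 kN/m over full span:
  θ_1 = -w(L³-6Lx²+4x³)/(24EI) = -(-3)·(10³-6·10·(15/2)²+4·(15/2)³)/(24·10000) = -11/1280 rad
Load 2 — point force P=18 kN at a=20/3 m (b=L-a=10/3):
  θ_2 = -Pa(2L²-6Lx+3x²+a²)/(6LEI)  [x>a] = -18·(20/3)·(2·10²-6·10·(15/2)+3·(15/2)²+(20/3)²)/(6·10·10000) = 53/7200 rad
Load 3 — point force P=-8 kN at a=10/3 m (b=L-a=20/3):
  θ_3 = -Pa(2L²-6Lx+3x²+a²)/(6LEI)  [x>a] = -(-8)·(10/3)·(2·10²-6·10·(15/2)+3·(15/2)²+(10/3)²)/(6·10·10000) = -101/32400 rad
Load 4 — triangular load w₀=18 kN/m (0→w₀ over full span):
  θ_4 = -w₀(7L⁴-30L²x²+15x⁴)/(360LEI) = -18·(7·10⁴-30·10²·(15/2)²+15·(15/2)⁴)/(360·10·10000) = 1313/51200 rad
Superposition: θ = Σ θ_i = 88313/4147200 rad ≈ 0.021295 rad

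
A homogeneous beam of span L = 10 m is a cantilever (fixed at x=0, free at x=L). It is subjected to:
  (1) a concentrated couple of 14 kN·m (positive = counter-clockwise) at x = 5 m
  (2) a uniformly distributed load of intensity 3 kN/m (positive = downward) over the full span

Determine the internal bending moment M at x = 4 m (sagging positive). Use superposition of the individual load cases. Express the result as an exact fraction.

Load 1 — applied couple M₀=14 kN·m at a=5 m (b=L-a=5):
  M_1 = M₀  [x≤a] = 14 = 14 kN·m
Load 2 — uniform load w=3 kN/m over full span:
  M_2 = -w(L-x)²/2 = -3·(10-4)²/2 = -54 kN·m
Superposition: M = Σ M_i = -40 kN·m ≈ -40.000000 kN·m

M(4) = -40 kN·m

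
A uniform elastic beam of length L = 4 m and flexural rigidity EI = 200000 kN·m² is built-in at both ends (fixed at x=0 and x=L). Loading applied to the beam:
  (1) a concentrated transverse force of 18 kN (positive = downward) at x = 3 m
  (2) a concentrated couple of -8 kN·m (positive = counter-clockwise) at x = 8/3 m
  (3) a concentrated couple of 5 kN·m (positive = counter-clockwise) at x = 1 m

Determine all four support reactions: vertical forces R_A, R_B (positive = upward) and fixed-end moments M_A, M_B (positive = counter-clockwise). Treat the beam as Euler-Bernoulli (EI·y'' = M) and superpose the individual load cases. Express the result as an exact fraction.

R_A = 149/96 kN, M_A = -11/48 kN·m, R_B = 1579/96 kN, M_B = -137/16 kN·m

Load 1 — point force P=18 kN at a=3 m (b=L-a=1):
  R_A = Pb²(3a+b)/L³ = 18·1²·(3·3+1)/4³ = 45/16 kN
  M_A = Pab²/L² = 18·3·1²/4² = 27/8 kN·m
  R_B = Pa²(a+3b)/L³ = 18·3²·(3+3·1)/4³ = 243/16 kN
  M_B = -Pa²b/L² = -18·3²·1/4² = -81/8 kN·m
Load 2 — applied couple M₀=-8 kN·m at a=8/3 m (b=L-a=4/3):
  R_A = 6M₀ab/L³ = 6·(-8)·(8/3)·(4/3)/4³ = -8/3 kN
  M_A = M₀b(2a-b)/L² = (-8)·(4/3)·(2·(8/3)-(4/3))/4² = -8/3 kN·m
  R_B = -6M₀ab/L³ = -6·(-8)·(8/3)·(4/3)/4³ = 8/3 kN
  M_B = M₀a(2b-a)/L² = (-8)·(8/3)·(2·(4/3)-(8/3))/4² = 0 kN·m
Load 3 — applied couple M₀=5 kN·m at a=1 m (b=L-a=3):
  R_A = 6M₀ab/L³ = 6·5·1·3/4³ = 45/32 kN
  M_A = M₀b(2a-b)/L² = 5·3·(2·1-3)/4² = -15/16 kN·m
  R_B = -6M₀ab/L³ = -6·5·1·3/4³ = -45/32 kN
  M_B = M₀a(2b-a)/L² = 5·1·(2·3-1)/4² = 25/16 kN·m
Superposition: R_A = 149/96 kN, M_A = -11/48 kN·m, R_B = 1579/96 kN, M_B = -137/16 kN·m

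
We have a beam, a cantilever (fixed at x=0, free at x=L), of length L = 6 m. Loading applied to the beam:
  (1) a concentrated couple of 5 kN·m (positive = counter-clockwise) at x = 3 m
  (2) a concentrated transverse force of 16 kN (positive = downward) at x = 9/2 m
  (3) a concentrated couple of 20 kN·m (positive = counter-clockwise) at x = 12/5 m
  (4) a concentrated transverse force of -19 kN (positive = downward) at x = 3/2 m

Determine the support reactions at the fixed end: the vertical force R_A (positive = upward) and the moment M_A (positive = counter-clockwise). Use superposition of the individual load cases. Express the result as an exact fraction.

Load 1 — applied couple M₀=5 kN·m at a=3 m (b=L-a=3):
  R_A = 0 kN
  M_A = -M₀ = -5 kN·m
Load 2 — point force P=16 kN at a=9/2 m (b=L-a=3/2):
  R_A = P = 16 kN
  M_A = Pa = 16·(9/2) = 72 kN·m
Load 3 — applied couple M₀=20 kN·m at a=12/5 m (b=L-a=18/5):
  R_A = 0 kN
  M_A = -M₀ = -20 kN·m
Load 4 — point force P=-19 kN at a=3/2 m (b=L-a=9/2):
  R_A = P = (-19) = -19 kN
  M_A = Pa = (-19)·(3/2) = -57/2 kN·m
Superposition: R_A = -3 kN, M_A = 37/2 kN·m

R_A = -3 kN, M_A = 37/2 kN·m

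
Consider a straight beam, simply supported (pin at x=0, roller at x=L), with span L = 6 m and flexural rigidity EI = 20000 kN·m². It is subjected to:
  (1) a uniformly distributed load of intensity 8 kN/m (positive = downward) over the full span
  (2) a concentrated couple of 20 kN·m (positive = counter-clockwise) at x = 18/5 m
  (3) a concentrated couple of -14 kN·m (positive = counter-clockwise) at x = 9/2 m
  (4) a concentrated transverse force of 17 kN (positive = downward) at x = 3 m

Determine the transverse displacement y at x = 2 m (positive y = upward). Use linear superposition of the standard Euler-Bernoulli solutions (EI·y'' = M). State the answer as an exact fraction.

y(2) = -10753/1200000 m

Load 1 — uniform load w=8 kN/m over full span:
  y_1 = -wx(L³-2Lx²+x³)/(24EI) = -8·2·(6³-2·6·2²+2³)/(24·20000) = -11/1875 m
Load 2 — applied couple M₀=20 kN·m at a=18/5 m (b=L-a=12/5):
  y_2 = (M₀x³/(6L)+C₁x)/EI  [x≤a] with C₁=M₀(3b²-L²)/(6L)=-52/5 = (20·2³/(6·6)+(-52/5)·2)/20000 = -23/28125 m
Load 3 — applied couple M₀=-14 kN·m at a=9/2 m (b=L-a=3/2):
  y_3 = (M₀x³/(6L)+C₁x)/EI  [x≤a] with C₁=M₀(3b²-L²)/(6L)=91/8 = ((-14)·2³/(6·6)+(91/8)·2)/20000 = 707/720000 m
Load 4 — point force P=17 kN at a=3 m (b=L-a=3):
  y_4 = -Pbx(L²-b²-x²)/(6LEI)  [x≤a] = -17·3·2·(6²-3²-2²)/(6·6·20000) = -391/120000 m
Superposition: y = Σ y_i = -10753/1200000 m ≈ -0.008961 m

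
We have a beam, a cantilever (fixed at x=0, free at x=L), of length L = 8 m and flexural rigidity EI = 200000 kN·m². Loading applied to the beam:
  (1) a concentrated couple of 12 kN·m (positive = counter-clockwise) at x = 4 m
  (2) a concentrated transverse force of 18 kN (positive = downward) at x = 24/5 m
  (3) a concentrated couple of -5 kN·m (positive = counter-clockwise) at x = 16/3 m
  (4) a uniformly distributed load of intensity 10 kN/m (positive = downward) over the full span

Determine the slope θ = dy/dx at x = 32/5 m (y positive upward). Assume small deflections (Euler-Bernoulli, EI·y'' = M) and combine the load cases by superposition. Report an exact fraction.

θ(32/5) = -242/46875 rad

Load 1 — applied couple M₀=12 kN·m at a=4 m (b=L-a=4):
  θ_1 = M₀a/EI  [x>a] = 12·4/200000 = 3/12500 rad
Load 2 — point force P=18 kN at a=24/5 m (b=L-a=16/5):
  θ_2 = -Pa²/(2EI)  [x>a] = -18·(24/5)²/(2·200000) = -81/78125 rad
Load 3 — applied couple M₀=-5 kN·m at a=16/3 m (b=L-a=8/3):
  θ_3 = M₀a/EI  [x>a] = (-5)·(16/3)/200000 = -1/7500 rad
Load 4 — uniform load w=10 kN/m over full span:
  θ_4 = -wx(x²-3Lx+3L²)/(6EI) = -10·(32/5)·((32/5)²-3·8·(32/5)+3·8²)/(6·200000) = -992/234375 rad
Superposition: θ = Σ θ_i = -242/46875 rad ≈ -0.005163 rad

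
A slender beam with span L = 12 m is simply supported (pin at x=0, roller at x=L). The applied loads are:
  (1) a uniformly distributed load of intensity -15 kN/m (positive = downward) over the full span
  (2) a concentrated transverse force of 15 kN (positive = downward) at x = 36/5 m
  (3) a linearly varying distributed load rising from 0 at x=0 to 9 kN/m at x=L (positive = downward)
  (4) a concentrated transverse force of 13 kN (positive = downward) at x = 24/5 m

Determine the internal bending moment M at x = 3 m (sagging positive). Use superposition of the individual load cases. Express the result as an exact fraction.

Load 1 — uniform load w=-15 kN/m over full span:
  M_1 = wx(L-x)/2 = (-15)·3·(12-3)/2 = -405/2 kN·m
Load 2 — point force P=15 kN at a=36/5 m (b=L-a=24/5):
  M_2 = Pbx/L  [x≤a] = 15·(24/5)·3/12 = 18 kN·m
Load 3 — triangular load w₀=9 kN/m (0→w₀ over full span):
  M_3 = w₀Lx/6 - w₀x³/(6L) = 9·12·3/6 - 9·3³/(6·12) = 405/8 kN·m
Load 4 — point force P=13 kN at a=24/5 m (b=L-a=36/5):
  M_4 = Pbx/L  [x≤a] = 13·(36/5)·3/12 = 117/5 kN·m
Superposition: M = Σ M_i = -4419/40 kN·m ≈ -110.475000 kN·m

M(3) = -4419/40 kN·m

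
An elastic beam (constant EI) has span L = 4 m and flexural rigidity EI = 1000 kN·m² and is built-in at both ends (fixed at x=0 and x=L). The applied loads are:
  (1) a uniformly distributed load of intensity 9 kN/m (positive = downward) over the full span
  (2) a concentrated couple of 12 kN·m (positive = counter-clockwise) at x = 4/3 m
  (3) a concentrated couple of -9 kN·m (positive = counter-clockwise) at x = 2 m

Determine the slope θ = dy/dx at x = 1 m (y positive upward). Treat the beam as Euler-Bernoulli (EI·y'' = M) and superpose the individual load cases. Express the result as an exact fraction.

Load 1 — uniform load w=9 kN/m over full span:
  θ_1 = -wx(L-x)(L-2x)/(12EI) = -9·1·(4-1)·(4-2·1)/(12·1000) = -9/2000 rad
Load 2 — applied couple M₀=12 kN·m at a=4/3 m (b=L-a=8/3):
  θ_2 = (R_Ax²/2 - M_Ax)/EI  [x≤a] with R_A=4, M_A=0 = (4·1²/2 - 0·1)/1000 = 1/500 rad
Load 3 — applied couple M₀=-9 kN·m at a=2 m (b=L-a=2):
  θ_3 = (R_Ax²/2 - M_Ax)/EI  [x≤a] with R_A=-27/8, M_A=-9/4 = ((-27/8)·1²/2 - (-9/4)·1)/1000 = 9/16000 rad
Superposition: θ = Σ θ_i = -31/16000 rad ≈ -0.001937 rad

θ(1) = -31/16000 rad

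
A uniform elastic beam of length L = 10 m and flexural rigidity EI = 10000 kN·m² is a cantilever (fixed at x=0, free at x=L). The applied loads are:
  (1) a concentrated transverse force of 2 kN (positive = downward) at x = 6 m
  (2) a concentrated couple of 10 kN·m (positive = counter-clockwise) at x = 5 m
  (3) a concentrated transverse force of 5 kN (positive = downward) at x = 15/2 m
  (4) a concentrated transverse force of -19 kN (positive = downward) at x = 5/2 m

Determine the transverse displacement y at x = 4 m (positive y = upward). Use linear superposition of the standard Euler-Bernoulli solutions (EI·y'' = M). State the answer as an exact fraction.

Load 1 — point force P=2 kN at a=6 m (b=L-a=4):
  y_1 = -Px²(3a-x)/(6EI)  [x≤a] = -2·4²·(3·6-4)/(6·10000) = -14/1875 m
Load 2 — applied couple M₀=10 kN·m at a=5 m (b=L-a=5):
  y_2 = M₀x²/(2EI)  [x≤a] = 10·4²/(2·10000) = 1/125 m
Load 3 — point force P=5 kN at a=15/2 m (b=L-a=5/2):
  y_3 = -Px²(3a-x)/(6EI)  [x≤a] = -5·4²·(3·(15/2)-4)/(6·10000) = -37/1500 m
Load 4 — point force P=-19 kN at a=5/2 m (b=L-a=15/2):
  y_4 = -Pa²(3x-a)/(6EI)  [x>a] = -(-19)·(5/2)²·(3·4-(5/2))/(6·10000) = 361/19200 m
Superposition: y = Σ y_i = -853/160000 m ≈ -0.005331 m

y(4) = -853/160000 m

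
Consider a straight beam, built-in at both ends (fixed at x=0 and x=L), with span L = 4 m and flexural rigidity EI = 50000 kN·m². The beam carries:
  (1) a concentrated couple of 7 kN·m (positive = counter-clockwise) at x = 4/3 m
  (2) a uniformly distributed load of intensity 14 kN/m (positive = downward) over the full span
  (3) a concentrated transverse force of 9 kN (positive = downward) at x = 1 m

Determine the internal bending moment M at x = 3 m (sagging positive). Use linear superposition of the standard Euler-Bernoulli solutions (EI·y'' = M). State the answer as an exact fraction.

Load 1 — applied couple M₀=7 kN·m at a=4/3 m (b=L-a=8/3):
  M_1 = R_Ax - M_A - M₀  [x>a] with R_A=7/3, M_A=0 = (7/3)·3 - 0 - 7 = 0 kN·m
Load 2 — uniform load w=14 kN/m over full span:
  M_2 = wLx/2 - wL²/12 - wx²/2 = 14·4·3/2 - 14·4²/12 - 14·3²/2 = 7/3 kN·m
Load 3 — point force P=9 kN at a=1 m (b=L-a=3):
  M_3 = Pa²(a+3b)(L-x)/L³ - Pa²b/L²  [x>a] = 9·1²·(1+3·3)·(4-3)/4³ - 9·1²·3/4² = -9/32 kN·m
Superposition: M = Σ M_i = 197/96 kN·m ≈ 2.052083 kN·m

M(3) = 197/96 kN·m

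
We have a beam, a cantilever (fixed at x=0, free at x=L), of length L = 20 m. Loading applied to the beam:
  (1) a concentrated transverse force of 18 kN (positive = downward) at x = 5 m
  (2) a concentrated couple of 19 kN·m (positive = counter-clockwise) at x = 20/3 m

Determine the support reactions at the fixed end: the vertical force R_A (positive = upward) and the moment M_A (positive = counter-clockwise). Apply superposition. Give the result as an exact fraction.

R_A = 18 kN, M_A = 71 kN·m

Load 1 — point force P=18 kN at a=5 m (b=L-a=15):
  R_A = P = 18 kN
  M_A = Pa = 18·5 = 90 kN·m
Load 2 — applied couple M₀=19 kN·m at a=20/3 m (b=L-a=40/3):
  R_A = 0 kN
  M_A = -M₀ = -19 kN·m
Superposition: R_A = 18 kN, M_A = 71 kN·m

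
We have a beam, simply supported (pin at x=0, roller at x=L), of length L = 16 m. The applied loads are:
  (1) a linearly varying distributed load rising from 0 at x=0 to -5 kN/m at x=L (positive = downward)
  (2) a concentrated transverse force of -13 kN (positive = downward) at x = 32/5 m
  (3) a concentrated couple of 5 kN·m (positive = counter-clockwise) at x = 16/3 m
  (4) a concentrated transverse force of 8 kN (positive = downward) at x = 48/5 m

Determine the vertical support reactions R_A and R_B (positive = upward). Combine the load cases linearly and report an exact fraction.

R_A = -4229/240 kN, R_B = -6571/240 kN

Load 1 — triangular load w₀=-5 kN/m (0→w₀ over full span):
  R_A = w₀L/6 = (-5)·16/6 = -40/3 kN
  R_B = w₀L/3 = (-5)·16/3 = -80/3 kN
Load 2 — point force P=-13 kN at a=32/5 m (b=L-a=48/5):
  R_A = Pb/L = (-13)·(48/5)/16 = -39/5 kN
  R_B = Pa/L = (-13)·(32/5)/16 = -26/5 kN
Load 3 — applied couple M₀=5 kN·m at a=16/3 m (b=L-a=32/3):
  R_A = M₀/L = 5/16 kN
  R_B = -M₀/L = -5/16 kN
Load 4 — point force P=8 kN at a=48/5 m (b=L-a=32/5):
  R_A = Pb/L = 8·(32/5)/16 = 16/5 kN
  R_B = Pa/L = 8·(48/5)/16 = 24/5 kN
Superposition: R_A = -4229/240 kN, R_B = -6571/240 kN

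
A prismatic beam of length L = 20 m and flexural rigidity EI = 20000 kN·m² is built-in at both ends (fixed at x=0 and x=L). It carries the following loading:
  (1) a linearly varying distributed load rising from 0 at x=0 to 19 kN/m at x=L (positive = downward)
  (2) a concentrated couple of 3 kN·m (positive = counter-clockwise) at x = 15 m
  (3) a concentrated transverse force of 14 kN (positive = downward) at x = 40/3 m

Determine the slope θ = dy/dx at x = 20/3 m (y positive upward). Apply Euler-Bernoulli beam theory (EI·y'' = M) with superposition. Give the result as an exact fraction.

θ(20/3) = -18161/648000 rad

Load 1 — triangular load w₀=19 kN/m (0→w₀ over full span):
  θ_1 = -w₀(2x(L-x)(L-2x)(x+2L)+x²(L-x)²)/(120LEI) = -19·(2·(20/3)·(20-(20/3))·(20-2·(20/3))·((20/3)+2·20)+(20/3)²·(20-(20/3))²)/(120·20·20000) = -152/6075 rad
Load 2 — applied couple M₀=3 kN·m at a=15 m (b=L-a=5):
  θ_2 = (R_Ax²/2 - M_Ax)/EI  [x≤a] with R_A=27/160, M_A=15/16 = ((27/160)·(20/3)²/2 - (15/16)·(20/3))/20000 = -1/8000 rad
Load 3 — point force P=14 kN at a=40/3 m (b=L-a=20/3):
  θ_3 = -Pb²x(2aL-(3a+b)x)/(2L³EI)  [x≤a] = -14·(20/3)²·(20/3)·(2·(40/3)·20-(3·(40/3)+(20/3))·(20/3))/(2·20³·20000) = -7/2430 rad
Superposition: θ = Σ θ_i = -18161/648000 rad ≈ -0.028026 rad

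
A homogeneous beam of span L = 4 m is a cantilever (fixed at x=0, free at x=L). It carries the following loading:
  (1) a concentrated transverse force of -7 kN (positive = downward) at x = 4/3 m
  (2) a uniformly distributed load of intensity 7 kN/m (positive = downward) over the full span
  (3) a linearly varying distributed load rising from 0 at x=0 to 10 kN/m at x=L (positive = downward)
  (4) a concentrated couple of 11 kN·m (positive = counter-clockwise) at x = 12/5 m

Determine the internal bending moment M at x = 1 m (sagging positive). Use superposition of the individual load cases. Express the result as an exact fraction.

Load 1 — point force P=-7 kN at a=4/3 m (b=L-a=8/3):
  M_1 = -P(a-x)  [x≤a] = -(-7)·((4/3)-1) = 7/3 kN·m
Load 2 — uniform load w=7 kN/m over full span:
  M_2 = -w(L-x)²/2 = -7·(4-1)²/2 = -63/2 kN·m
Load 3 — triangular load w₀=10 kN/m (0→w₀ over full span):
  M_3 = w₀Lx/2 - w₀L²/3 - w₀x³/(6L) = 10·4·1/2 - 10·4²/3 - 10·1³/(6·4) = -135/4 kN·m
Load 4 — applied couple M₀=11 kN·m at a=12/5 m (b=L-a=8/5):
  M_4 = M₀  [x≤a] = 11 = 11 kN·m
Superposition: M = Σ M_i = -623/12 kN·m ≈ -51.916667 kN·m

M(1) = -623/12 kN·m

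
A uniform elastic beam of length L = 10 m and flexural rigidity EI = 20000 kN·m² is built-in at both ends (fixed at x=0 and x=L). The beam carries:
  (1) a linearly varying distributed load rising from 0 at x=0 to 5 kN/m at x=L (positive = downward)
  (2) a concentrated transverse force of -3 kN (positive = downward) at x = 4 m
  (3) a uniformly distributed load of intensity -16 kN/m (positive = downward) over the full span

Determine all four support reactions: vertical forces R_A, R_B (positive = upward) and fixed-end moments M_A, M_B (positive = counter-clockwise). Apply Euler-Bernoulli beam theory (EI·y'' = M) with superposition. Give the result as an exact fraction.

R_A = -18611/250 kN, M_A = -9074/75 kN·m, R_B = -15889/250 kN, M_B = 8341/75 kN·m

Load 1 — triangular load w₀=5 kN/m (0→w₀ over full span):
  R_A = 3w₀L/20 = 3·5·10/20 = 15/2 kN
  M_A = w₀L²/30 = 5·10²/30 = 50/3 kN·m
  R_B = 7w₀L/20 = 7·5·10/20 = 35/2 kN
  M_B = -w₀L²/20 = -5·10²/20 = -25 kN·m
Load 2 — point force P=-3 kN at a=4 m (b=L-a=6):
  R_A = Pb²(3a+b)/L³ = (-3)·6²·(3·4+6)/10³ = -243/125 kN
  M_A = Pab²/L² = (-3)·4·6²/10² = -108/25 kN·m
  R_B = Pa²(a+3b)/L³ = (-3)·4²·(4+3·6)/10³ = -132/125 kN
  M_B = -Pa²b/L² = -(-3)·4²·6/10² = 72/25 kN·m
Load 3 — uniform load w=-16 kN/m over full span:
  R_A = wL/2 = (-16)·10/2 = -80 kN
  M_A = wL²/12 = (-16)·10²/12 = -400/3 kN·m
  R_B = wL/2 = (-16)·10/2 = -80 kN
  M_B = -wL²/12 = -(-16)·10²/12 = 400/3 kN·m
Superposition: R_A = -18611/250 kN, M_A = -9074/75 kN·m, R_B = -15889/250 kN, M_B = 8341/75 kN·m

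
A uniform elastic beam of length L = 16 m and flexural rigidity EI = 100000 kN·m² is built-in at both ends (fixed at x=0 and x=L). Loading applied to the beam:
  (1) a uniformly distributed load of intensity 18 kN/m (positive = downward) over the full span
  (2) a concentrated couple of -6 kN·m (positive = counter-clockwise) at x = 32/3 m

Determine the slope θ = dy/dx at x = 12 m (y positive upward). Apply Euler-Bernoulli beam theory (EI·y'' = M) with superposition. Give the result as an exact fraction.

θ(12) = 143/25000 rad

Load 1 — uniform load w=18 kN/m over full span:
  θ_1 = -wx(L-x)(L-2x)/(12EI) = -18·12·(16-12)·(16-2·12)/(12·100000) = 18/3125 rad
Load 2 — applied couple M₀=-6 kN·m at a=32/3 m (b=L-a=16/3):
  θ_2 = (R_Ax²/2 - M_Ax - M₀(x-a))/EI  [x>a] with R_A=-1/2, M_A=-2 = ((-1/2)·12²/2 - (-2)·12 - (-6)·(12-(32/3)))/100000 = -1/25000 rad
Superposition: θ = Σ θ_i = 143/25000 rad ≈ 0.005720 rad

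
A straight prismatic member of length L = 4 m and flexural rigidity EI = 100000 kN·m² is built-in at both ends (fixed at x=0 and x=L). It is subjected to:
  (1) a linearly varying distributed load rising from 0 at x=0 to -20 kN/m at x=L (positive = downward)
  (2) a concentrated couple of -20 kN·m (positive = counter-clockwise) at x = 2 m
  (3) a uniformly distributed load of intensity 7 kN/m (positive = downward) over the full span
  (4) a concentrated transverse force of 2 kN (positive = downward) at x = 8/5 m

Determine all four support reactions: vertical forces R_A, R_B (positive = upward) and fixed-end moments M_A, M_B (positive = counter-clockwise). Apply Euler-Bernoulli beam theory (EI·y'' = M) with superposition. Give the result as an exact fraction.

R_A = -1051/250 kN, M_A = -1943/375 kN·m, R_B = -1449/250 kN, M_B = 337/375 kN·m

Load 1 — triangular load w₀=-20 kN/m (0→w₀ over full span):
  R_A = 3w₀L/20 = 3·(-20)·4/20 = -12 kN
  M_A = w₀L²/30 = (-20)·4²/30 = -32/3 kN·m
  R_B = 7w₀L/20 = 7·(-20)·4/20 = -28 kN
  M_B = -w₀L²/20 = -(-20)·4²/20 = 16 kN·m
Load 2 — applied couple M₀=-20 kN·m at a=2 m (b=L-a=2):
  R_A = 6M₀ab/L³ = 6·(-20)·2·2/4³ = -15/2 kN
  M_A = M₀b(2a-b)/L² = (-20)·2·(2·2-2)/4² = -5 kN·m
  R_B = -6M₀ab/L³ = -6·(-20)·2·2/4³ = 15/2 kN
  M_B = M₀a(2b-a)/L² = (-20)·2·(2·2-2)/4² = -5 kN·m
Load 3 — uniform load w=7 kN/m over full span:
  R_A = wL/2 = 7·4/2 = 14 kN
  M_A = wL²/12 = 7·4²/12 = 28/3 kN·m
  R_B = wL/2 = 7·4/2 = 14 kN
  M_B = -wL²/12 = -7·4²/12 = -28/3 kN·m
Load 4 — point force P=2 kN at a=8/5 m (b=L-a=12/5):
  R_A = Pb²(3a+b)/L³ = 2·(12/5)²·(3·(8/5)+(12/5))/4³ = 162/125 kN
  M_A = Pab²/L² = 2·(8/5)·(12/5)²/4² = 144/125 kN·m
  R_B = Pa²(a+3b)/L³ = 2·(8/5)²·((8/5)+3·(12/5))/4³ = 88/125 kN
  M_B = -Pa²b/L² = -2·(8/5)²·(12/5)/4² = -96/125 kN·m
Superposition: R_A = -1051/250 kN, M_A = -1943/375 kN·m, R_B = -1449/250 kN, M_B = 337/375 kN·m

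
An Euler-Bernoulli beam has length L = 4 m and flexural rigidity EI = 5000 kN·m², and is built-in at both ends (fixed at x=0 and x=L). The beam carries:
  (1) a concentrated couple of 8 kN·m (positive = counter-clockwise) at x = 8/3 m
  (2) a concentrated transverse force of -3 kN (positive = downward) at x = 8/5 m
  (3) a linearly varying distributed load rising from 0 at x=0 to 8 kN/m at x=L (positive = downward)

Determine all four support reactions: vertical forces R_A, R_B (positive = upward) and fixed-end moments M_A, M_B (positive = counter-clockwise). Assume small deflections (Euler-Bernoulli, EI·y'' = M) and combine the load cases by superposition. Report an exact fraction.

Load 1 — applied couple M₀=8 kN·m at a=8/3 m (b=L-a=4/3):
  R_A = 6M₀ab/L³ = 6·8·(8/3)·(4/3)/4³ = 8/3 kN
  M_A = M₀b(2a-b)/L² = 8·(4/3)·(2·(8/3)-(4/3))/4² = 8/3 kN·m
  R_B = -6M₀ab/L³ = -6·8·(8/3)·(4/3)/4³ = -8/3 kN
  M_B = M₀a(2b-a)/L² = 8·(8/3)·(2·(4/3)-(8/3))/4² = 0 kN·m
Load 2 — point force P=-3 kN at a=8/5 m (b=L-a=12/5):
  R_A = Pb²(3a+b)/L³ = (-3)·(12/5)²·(3·(8/5)+(12/5))/4³ = -243/125 kN
  M_A = Pab²/L² = (-3)·(8/5)·(12/5)²/4² = -216/125 kN·m
  R_B = Pa²(a+3b)/L³ = (-3)·(8/5)²·((8/5)+3·(12/5))/4³ = -132/125 kN
  M_B = -Pa²b/L² = -(-3)·(8/5)²·(12/5)/4² = 144/125 kN·m
Load 3 — triangular load w₀=8 kN/m (0→w₀ over full span):
  R_A = 3w₀L/20 = 3·8·4/20 = 24/5 kN
  M_A = w₀L²/30 = 8·4²/30 = 64/15 kN·m
  R_B = 7w₀L/20 = 7·8·4/20 = 56/5 kN
  M_B = -w₀L²/20 = -8·4²/20 = -32/5 kN·m
Superposition: R_A = 2071/375 kN, M_A = 1952/375 kN·m, R_B = 2804/375 kN, M_B = -656/125 kN·m

R_A = 2071/375 kN, M_A = 1952/375 kN·m, R_B = 2804/375 kN, M_B = -656/125 kN·m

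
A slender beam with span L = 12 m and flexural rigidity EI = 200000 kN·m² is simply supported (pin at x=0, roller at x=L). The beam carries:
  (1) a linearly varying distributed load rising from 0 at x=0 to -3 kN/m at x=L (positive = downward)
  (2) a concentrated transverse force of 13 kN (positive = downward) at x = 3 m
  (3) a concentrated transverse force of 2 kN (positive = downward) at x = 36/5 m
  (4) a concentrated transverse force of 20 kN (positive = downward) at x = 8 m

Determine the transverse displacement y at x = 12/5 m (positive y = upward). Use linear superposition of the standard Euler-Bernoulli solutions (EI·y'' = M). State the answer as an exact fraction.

Load 1 — triangular load w₀=-3 kN/m (0→w₀ over full span):
  y_1 = -w₀x(7L⁴-10L²x²+3x⁴)/(360LEI) = -(-3)·(12/5)·(7·12⁴-10·12²·(12/5)²+3·(12/5)⁴)/(360·12·200000) = 55728/48828125 m
Load 2 — point force P=13 kN at a=3 m (b=L-a=9):
  y_2 = -Pbx(L²-b²-x²)/(6LEI)  [x≤a] = -13·9·(12/5)·(12²-9²-(12/5)²)/(6·12·200000) = -55809/50000000 m
Load 3 — point force P=2 kN at a=36/5 m (b=L-a=24/5):
  y_3 = -Pbx(L²-b²-x²)/(6LEI)  [x≤a] = -2·(24/5)·(12/5)·(12²-(24/5)²-(12/5)²)/(6·12·200000) = -72/390625 m
Load 4 — point force P=20 kN at a=8 m (b=L-a=4):
  y_4 = -Pbx(L²-b²-x²)/(6LEI)  [x≤a] = -20·4·(12/5)·(12²-4²-(12/5)²)/(6·12·200000) = -382/234375 m
Superposition: y = Σ y_i = -33544823/18750000000 m ≈ -0.001789 m

y(12/5) = -33544823/18750000000 m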